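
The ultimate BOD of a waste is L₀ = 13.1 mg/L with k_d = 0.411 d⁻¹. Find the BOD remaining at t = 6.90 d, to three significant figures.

L_t = L₀ e^(−k_d t) = 13.1 × e^(−0.411×6.90) = 13.1 × 0.05867 = 0.7685 mg/L.

L ≈ 0.769 mg/L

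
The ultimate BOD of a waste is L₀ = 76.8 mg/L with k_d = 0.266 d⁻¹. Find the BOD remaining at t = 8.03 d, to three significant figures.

L ≈ 9.07 mg/L

L_t = L₀ e^(−k_d t) = 76.8 × e^(−0.266×8.03) = 76.8 × 0.1181 = 9.072 mg/L.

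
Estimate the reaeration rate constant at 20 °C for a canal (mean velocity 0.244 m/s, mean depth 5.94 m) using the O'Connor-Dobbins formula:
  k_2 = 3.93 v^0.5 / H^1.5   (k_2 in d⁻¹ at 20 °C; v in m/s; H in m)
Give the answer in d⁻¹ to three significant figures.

k_2 = 3.93 × 0.244^0.5 / 5.94^1.5 = 3.93 × 0.4940 / 14.48 = 0.1341 d⁻¹.

k_2 ≈ 0.134 d⁻¹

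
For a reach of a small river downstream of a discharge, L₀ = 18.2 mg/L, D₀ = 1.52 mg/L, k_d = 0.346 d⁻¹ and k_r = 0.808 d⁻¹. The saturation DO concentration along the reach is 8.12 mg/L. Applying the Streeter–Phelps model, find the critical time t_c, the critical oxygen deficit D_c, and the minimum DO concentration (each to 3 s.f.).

t_c ≈ 1.58 d; D_c ≈ 4.51 mg/L; min DO ≈ 3.61 mg/L

At the critical point dD/dt = 0, so k_d L₀ e^(−k_d t) = k_r D. Substituting D(t) from the Streeter–Phelps equation and solving for t gives
t_c = ln[(k_r/k_d)(1 − D₀(k_r−k_d)/(k_d L₀))] / (k_r−k_d).
Here k_r−k_d = 0.4620 d⁻¹ and 1 − D₀(k_r−k_d)/(k_d L₀) = 1 − 1.52×0.4620/(0.346×18.2) = 0.8885, so
t_c = ln(2.335 × 0.8885) / 0.4620 = 0.7299 / 0.4620 = 1.580 d.
L(t_c) = L₀ e^(−k_d t_c) = 18.2 × 0.5789 = 10.54 mg/L, and at the critical point k_r D_c = k_d L, so D_c = (0.346/0.808) × 10.54 = 4.512 mg/L.
Minimum DO = C_s − D_c = 8.12 − 4.512 = 3.608 mg/L.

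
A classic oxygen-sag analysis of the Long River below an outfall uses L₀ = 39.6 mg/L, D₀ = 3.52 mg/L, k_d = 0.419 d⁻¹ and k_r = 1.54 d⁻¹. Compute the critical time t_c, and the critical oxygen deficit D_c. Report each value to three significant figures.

With k_r/k_d = 3.675 and 1 − D₀(k_r−k_d)/(k_d L₀) = 0.7622,
t_c = ln(3.675 × 0.7622) / (1.54 − 0.419) = ln(2.801) / 1.121 = 1.030/1.121 = 0.9189 d.
L(t_c) = L₀ e^(−k_d t_c) = 39.6 × 0.6804 = 26.95 mg/L, and at the critical point k_r D_c = k_d L, so D_c = (0.419/1.54) × 26.95 = 7.331 mg/L.

t_c ≈ 0.919 d; D_c ≈ 7.33 mg/L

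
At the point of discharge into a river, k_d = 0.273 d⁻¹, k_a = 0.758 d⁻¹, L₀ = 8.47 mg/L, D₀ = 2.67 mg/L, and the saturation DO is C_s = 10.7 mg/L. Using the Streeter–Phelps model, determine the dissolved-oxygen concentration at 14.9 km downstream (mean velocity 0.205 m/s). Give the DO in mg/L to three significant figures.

DO ≈ 8.02 mg/L

Travel time t = x/v = 14.9 km / (0.205 m/s) = 14900 m / 0.205 m/s = 72680 s = 0.8412 d.
k_d L₀/(k_a−k_d) = 0.273×8.47/(0.758−0.273) = 2.312/0.4850 = 4.768 mg/L.
e^(−k_d t) = e^(−0.273×0.8412) = 0.7948; e^(−k_a t) = e^(−0.758×0.8412) = 0.5285.
D = 4.768 × (0.7948 − 0.5285) + 2.67 × 0.5285 = 1.270 + 1.411 = 2.681 mg/L.
DO = C_s − D = 10.7 − 2.681 = 8.019 mg/L.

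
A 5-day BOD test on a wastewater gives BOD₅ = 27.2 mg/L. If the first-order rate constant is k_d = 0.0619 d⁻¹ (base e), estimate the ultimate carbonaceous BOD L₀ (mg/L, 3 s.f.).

BOD₅ = L₀(1 − e^(−5k_d)) ⇒ L₀ = BOD₅ / (1 − e^(−5×0.0619))
= 27.2 / (1 − 0.7338) = 27.2 / 0.2662 = 102.2 mg/L.

L₀ ≈ 102 mg/L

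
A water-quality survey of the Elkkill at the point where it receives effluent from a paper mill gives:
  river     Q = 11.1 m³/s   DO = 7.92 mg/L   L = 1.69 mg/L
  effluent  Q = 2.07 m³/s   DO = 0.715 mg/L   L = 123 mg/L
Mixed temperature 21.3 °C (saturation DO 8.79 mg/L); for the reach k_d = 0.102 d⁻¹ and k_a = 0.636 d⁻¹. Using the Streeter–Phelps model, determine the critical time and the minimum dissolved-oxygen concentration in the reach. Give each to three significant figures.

Mixed DO = (11.1×7.92 + 2.07×0.715)/(11.1+2.07) = 89.39/13.17 = 6.788 mg/L.
Mixed L₀ = (11.1×1.69 + 2.07×123)/(13.17) = 273.4/13.17 = 20.76 mg/L.
Initial deficit D₀ = C_s − DO₀ = 8.79 − 6.788 = 2.002 mg/L.
t_c = (1/0.5340) ln[(0.636/0.102)(1 − 2.002×0.5340/(0.102×20.76))] = 1.873 × ln(3.086) = 2.110 d.
D_c = (0.102/0.636) × 20.76 × e^(−0.102×2.110) = 0.1604 × 20.76 × 0.8063 = 2.684 mg/L.
Minimum DO = 8.79 − 2.684 = 6.106 mg/L.

t_c ≈ 2.11 d; minimum DO ≈ 6.11 mg/L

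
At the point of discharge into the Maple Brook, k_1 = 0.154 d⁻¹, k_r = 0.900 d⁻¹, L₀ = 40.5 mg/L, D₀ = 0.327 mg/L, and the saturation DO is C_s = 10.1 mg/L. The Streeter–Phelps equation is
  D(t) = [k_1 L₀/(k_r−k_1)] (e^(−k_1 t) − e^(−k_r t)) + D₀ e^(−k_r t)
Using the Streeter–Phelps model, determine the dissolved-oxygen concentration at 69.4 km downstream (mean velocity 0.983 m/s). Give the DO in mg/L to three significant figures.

DO ≈ 6.58 mg/L

Travel time t = x/v = 69.4 km / (0.983 m/s) = 69400 m / 0.983 m/s = 70600 s = 0.8171 d.
k_1 L₀/(k_r−k_1) = 0.154×40.5/(0.900−0.154) = 6.237/0.7460 = 8.361 mg/L.
e^(−k_1 t) = e^(−0.154×0.8171) = 0.8818; e^(−k_r t) = e^(−0.900×0.8171) = 0.4793.
D = 8.361 × (0.8818 − 0.4793) + 0.327 × 0.4793 = 3.365 + 0.1567 = 3.521 mg/L.
DO = C_s − D = 10.1 − 3.521 = 6.579 mg/L.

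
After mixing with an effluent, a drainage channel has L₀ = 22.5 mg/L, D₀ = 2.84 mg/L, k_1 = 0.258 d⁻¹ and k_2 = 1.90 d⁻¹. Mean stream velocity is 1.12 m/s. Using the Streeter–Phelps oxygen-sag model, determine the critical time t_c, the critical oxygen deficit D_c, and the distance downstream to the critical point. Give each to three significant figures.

t_c ≈ 0.226 d; D_c ≈ 2.88 mg/L; x_c ≈ 21.8 km

t_c = [1/(k_2−k_1)] ln[(k_2/k_1)(1 − D₀(k_2−k_1)/(k_1 L₀))]
= [1/(1.90−0.258)] ln[(1.90/0.258)(1 − 2.84×1.642/(0.258×22.5))]
= (1/1.642) ln[7.364 × 0.1967] = 0.6090 × ln(1.448) = 0.6090 × 0.3705 = 0.2256 d.
L(t_c) = L₀ e^(−k_1 t_c) = 22.5 × 0.9435 = 21.23 mg/L, and at the critical point k_2 D_c = k_1 L, so D_c = (0.258/1.90) × 21.23 = 2.882 mg/L.
x_c = v t_c = 1.12 m/s × 0.2256 d × 86400 s/d = 21830 m ≈ 21.8 km.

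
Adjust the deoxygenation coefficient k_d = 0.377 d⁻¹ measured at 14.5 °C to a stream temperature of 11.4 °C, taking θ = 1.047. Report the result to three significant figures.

k_d ≈ 0.327 d⁻¹

k_d(T₂) = k_d(T₁) · θ^(T₂−T₁) = 0.377 × 1.047^(11.4−14.5)
= 0.377 × 1.047^-3.10 = 0.377 × 0.8673 = 0.3270 d⁻¹.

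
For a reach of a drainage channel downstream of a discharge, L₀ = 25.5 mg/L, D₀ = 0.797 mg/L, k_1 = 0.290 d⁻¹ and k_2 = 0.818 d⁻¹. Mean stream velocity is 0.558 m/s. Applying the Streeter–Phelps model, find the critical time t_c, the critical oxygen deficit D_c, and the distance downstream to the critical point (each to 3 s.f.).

At the critical point dD/dt = 0, so k_1 L₀ e^(−k_1 t) = k_2 D. Substituting D(t) from the Streeter–Phelps equation and solving for t gives
t_c = ln[(k_2/k_1)(1 − D₀(k_2−k_1)/(k_1 L₀))] / (k_2−k_1).
Here k_2−k_1 = 0.5280 d⁻¹ and 1 − D₀(k_2−k_1)/(k_1 L₀) = 1 − 0.797×0.5280/(0.290×25.5) = 0.9431, so
t_c = ln(2.821 × 0.9431) / 0.5280 = 0.9784 / 0.5280 = 1.853 d.
L(t_c) = L₀ e^(−k_1 t_c) = 25.5 × 0.5843 = 14.90 mg/L, and at the critical point k_2 D_c = k_1 L, so D_c = (0.290/0.818) × 14.90 = 5.282 mg/L.
x_c = v t_c = 0.558 m/s × 1.853 d × 86400 s/d = 89340 m ≈ 89.3 km.

t_c ≈ 1.85 d; D_c ≈ 5.28 mg/L; x_c ≈ 89.3 km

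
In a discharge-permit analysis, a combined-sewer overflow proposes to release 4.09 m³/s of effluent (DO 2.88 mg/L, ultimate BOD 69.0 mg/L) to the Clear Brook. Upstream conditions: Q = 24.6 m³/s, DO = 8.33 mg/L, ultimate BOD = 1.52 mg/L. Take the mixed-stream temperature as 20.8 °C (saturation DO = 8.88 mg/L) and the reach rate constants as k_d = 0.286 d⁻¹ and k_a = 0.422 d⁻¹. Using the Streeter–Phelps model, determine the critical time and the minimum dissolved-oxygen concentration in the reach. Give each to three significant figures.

t_c ≈ 2.43 d; minimum DO ≈ 5.11 mg/L

Mixed DO = (24.6×8.33 + 4.09×2.88)/(24.6+4.09) = 216.7/28.69 = 7.553 mg/L.
Mixed L₀ = (24.6×1.52 + 4.09×69.0)/(28.69) = 319.6/28.69 = 11.14 mg/L.
Initial deficit D₀ = C_s − DO₀ = 8.88 − 7.553 = 1.327 mg/L.
t_c = (1/0.1360) ln[(0.422/0.286)(1 − 1.327×0.1360/(0.286×11.14))] = 7.353 × ln(1.392) = 2.432 d.
D_c = (0.286/0.422) × 11.14 × e^(−0.286×2.432) = 0.6777 × 11.14 × 0.4989 = 3.766 mg/L.
Minimum DO = 8.88 − 3.766 = 5.114 mg/L.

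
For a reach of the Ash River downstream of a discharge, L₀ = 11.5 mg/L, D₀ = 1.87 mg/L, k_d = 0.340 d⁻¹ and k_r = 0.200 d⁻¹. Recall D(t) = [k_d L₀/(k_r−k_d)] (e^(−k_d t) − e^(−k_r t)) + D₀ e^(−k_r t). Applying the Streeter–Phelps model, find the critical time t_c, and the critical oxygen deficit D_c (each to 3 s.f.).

With k_r/k_d = 0.5882 and 1 − D₀(k_r−k_d)/(k_d L₀) = 1.067,
t_c = ln(0.5882 × 1.067) / (0.200 − 0.340) = ln(0.6276) / -0.1400 = -0.4658/-0.1400 = 3.327 d.
L(t_c) = L₀ e^(−k_d t_c) = 11.5 × 0.3226 = 3.710 mg/L, and at the critical point k_r D_c = k_d L, so D_c = (0.340/0.200) × 3.710 = 6.307 mg/L.

t_c ≈ 3.33 d; D_c ≈ 6.31 mg/L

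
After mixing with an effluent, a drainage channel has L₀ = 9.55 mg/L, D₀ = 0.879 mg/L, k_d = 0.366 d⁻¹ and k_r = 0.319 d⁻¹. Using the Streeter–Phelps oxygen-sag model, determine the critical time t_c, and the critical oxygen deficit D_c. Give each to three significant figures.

t_c = [1/(k_r−k_d)] ln[(k_r/k_d)(1 − D₀(k_r−k_d)/(k_d L₀))]
= [1/(0.319−0.366)] ln[(0.319/0.366)(1 − 0.879×-0.04700/(0.366×9.55))]
= (1/-0.04700) ln[0.8716 × 1.012] = -21.28 × ln(0.8819) = -21.28 × -0.1257 = 2.674 d.
D_c = (k_d/k_r) L₀ e^(−k_d t_c) = (0.366/0.319) × 9.55 × e^(−0.366×2.674) = 1.147 × 9.55 × 0.3758 = 4.117 mg/L.

t_c ≈ 2.67 d; D_c ≈ 4.12 mg/L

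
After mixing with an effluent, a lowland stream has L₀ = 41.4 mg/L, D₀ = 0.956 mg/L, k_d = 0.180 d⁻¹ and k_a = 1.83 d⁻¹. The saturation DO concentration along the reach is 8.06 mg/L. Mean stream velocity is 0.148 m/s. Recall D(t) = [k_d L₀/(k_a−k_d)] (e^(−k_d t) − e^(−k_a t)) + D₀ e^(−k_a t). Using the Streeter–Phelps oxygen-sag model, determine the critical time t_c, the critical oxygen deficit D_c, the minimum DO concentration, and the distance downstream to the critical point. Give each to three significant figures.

t_c = [1/(k_a−k_d)] ln[(k_a/k_d)(1 − D₀(k_a−k_d)/(k_d L₀))]
= [1/(1.83−0.180)] ln[(1.83/0.180)(1 − 0.956×1.650/(0.180×41.4))]
= (1/1.650) ln[10.17 × 0.7883] = 0.6061 × ln(8.015) = 0.6061 × 2.081 = 1.261 d.
L(t_c) = L₀ e^(−k_d t_c) = 41.4 × 0.7969 = 32.99 mg/L, and at the critical point k_a D_c = k_d L, so D_c = (0.180/1.83) × 32.99 = 3.245 mg/L.
Minimum DO = C_s − D_c = 8.06 − 3.245 = 4.815 mg/L.
x_c = v t_c = 0.148 m/s × 1.261 d × 86400 s/d = 16130 m ≈ 16.1 km.

t_c ≈ 1.26 d; D_c ≈ 3.25 mg/L; min DO ≈ 4.81 mg/L; x_c ≈ 16.1 km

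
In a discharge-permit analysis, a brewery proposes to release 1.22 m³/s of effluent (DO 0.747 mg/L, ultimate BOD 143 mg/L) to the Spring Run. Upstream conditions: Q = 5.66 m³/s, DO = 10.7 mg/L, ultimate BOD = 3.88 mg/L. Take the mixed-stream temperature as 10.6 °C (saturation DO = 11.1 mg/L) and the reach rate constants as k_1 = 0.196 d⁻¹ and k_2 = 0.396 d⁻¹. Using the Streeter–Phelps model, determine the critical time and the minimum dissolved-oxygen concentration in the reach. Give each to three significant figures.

Mixed DO = (5.66×10.7 + 1.22×0.747)/(5.66+1.22) = 61.47/6.880 = 8.935 mg/L.
Mixed L₀ = (5.66×3.88 + 1.22×143)/(6.880) = 196.4/6.880 = 28.55 mg/L.
Initial deficit D₀ = C_s − DO₀ = 11.1 − 8.935 = 2.165 mg/L.
t_c = (1/0.2000) ln[(0.396/0.196)(1 − 2.165×0.2000/(0.196×28.55))] = 5.000 × ln(1.864) = 3.114 d.
D_c = (0.196/0.396) × 28.55 × e^(−0.196×3.114) = 0.4949 × 28.55 × 0.5432 = 7.675 mg/L.
Minimum DO = 11.1 − 7.675 = 3.425 mg/L.

t_c ≈ 3.11 d; minimum DO ≈ 3.42 mg/L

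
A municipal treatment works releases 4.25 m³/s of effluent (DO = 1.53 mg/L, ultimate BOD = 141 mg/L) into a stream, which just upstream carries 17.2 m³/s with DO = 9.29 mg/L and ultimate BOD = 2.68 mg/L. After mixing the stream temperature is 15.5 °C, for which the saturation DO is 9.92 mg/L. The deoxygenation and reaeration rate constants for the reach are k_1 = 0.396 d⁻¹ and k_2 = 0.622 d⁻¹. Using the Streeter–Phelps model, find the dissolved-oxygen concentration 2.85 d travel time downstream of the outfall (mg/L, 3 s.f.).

DO ≈ 1.45 mg/L

Mixed DO = (17.2×9.29 + 4.25×1.53)/(17.2+4.25) = 166.3/21.45 = 7.752 mg/L.
Mixed L₀ = (17.2×2.68 + 4.25×141)/(21.45) = 645.3/21.45 = 30.09 mg/L.
Initial deficit D₀ = C_s − DO₀ = 9.92 − 7.752 = 2.168 mg/L.
D(2.85) = [0.396×30.09/(0.622−0.396)](e^(−0.396×2.85) − e^(−0.622×2.85)) + 2.168 e^(−0.622×2.85)
= 52.72 × (0.3235 − 0.1699) + 2.168 × 0.1699 = 8.466 mg/L.
DO = 9.92 − 8.466 = 1.454 mg/L.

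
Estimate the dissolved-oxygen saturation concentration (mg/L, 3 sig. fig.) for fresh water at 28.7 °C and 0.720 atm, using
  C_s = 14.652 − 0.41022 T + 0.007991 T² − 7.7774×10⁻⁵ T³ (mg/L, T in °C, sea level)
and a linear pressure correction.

At sea level: C_s = 14.652 − 0.41022×28.7 + 0.007991×28.7² − 7.7774×10⁻⁵×28.7³ = 7.622 mg/L.
Pressure correction: C_s' = 7.622 × 0.720 = 5.488 mg/L.

C_s ≈ 5.49 mg/L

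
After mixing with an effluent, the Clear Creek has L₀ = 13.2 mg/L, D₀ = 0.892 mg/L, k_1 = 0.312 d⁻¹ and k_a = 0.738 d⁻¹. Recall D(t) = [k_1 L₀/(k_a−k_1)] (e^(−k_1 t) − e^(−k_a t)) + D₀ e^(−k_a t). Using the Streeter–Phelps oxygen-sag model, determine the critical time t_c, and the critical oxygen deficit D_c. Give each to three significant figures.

At the critical point dD/dt = 0, so k_1 L₀ e^(−k_1 t) = k_a D. Substituting D(t) from the Streeter–Phelps equation and solving for t gives
t_c = ln[(k_a/k_1)(1 − D₀(k_a−k_1)/(k_1 L₀))] / (k_a−k_1).
Here k_a−k_1 = 0.4260 d⁻¹ and 1 − D₀(k_a−k_1)/(k_1 L₀) = 1 − 0.892×0.4260/(0.312×13.2) = 0.9077, so
t_c = ln(2.365 × 0.9077) / 0.4260 = 0.7641 / 0.4260 = 1.794 d.
D_c = (k_1/k_a) L₀ e^(−k_1 t_c) = (0.312/0.738) × 13.2 × e^(−0.312×1.794) = 0.4228 × 13.2 × 0.5714 = 3.189 mg/L.

t_c ≈ 1.79 d; D_c ≈ 3.19 mg/L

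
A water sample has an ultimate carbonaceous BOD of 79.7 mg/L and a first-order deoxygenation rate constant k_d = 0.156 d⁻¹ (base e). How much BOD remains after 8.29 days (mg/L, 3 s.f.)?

L ≈ 21.9 mg/L

L_t = L₀ e^(−k_d t) = 79.7 × e^(−0.156×8.29) = 79.7 × 0.2744 = 21.87 mg/L.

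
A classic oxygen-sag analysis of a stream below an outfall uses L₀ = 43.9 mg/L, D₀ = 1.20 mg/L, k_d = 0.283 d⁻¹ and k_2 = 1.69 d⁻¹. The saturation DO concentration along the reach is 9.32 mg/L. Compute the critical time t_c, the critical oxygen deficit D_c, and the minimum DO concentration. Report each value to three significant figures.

With k_2/k_d = 5.972 and 1 − D₀(k_2−k_d)/(k_d L₀) = 0.8641,
t_c = ln(5.972 × 0.8641) / (1.69 − 0.283) = ln(5.160) / 1.407 = 1.641/1.407 = 1.166 d.
D_c = (k_d/k_2) L₀ e^(−k_d t_c) = (0.283/1.69) × 43.9 × e^(−0.283×1.166) = 0.1675 × 43.9 × 0.7189 = 5.285 mg/L.
Minimum DO = C_s − D_c = 9.32 − 5.285 = 4.035 mg/L.

t_c ≈ 1.17 d; D_c ≈ 5.28 mg/L; min DO ≈ 4.04 mg/L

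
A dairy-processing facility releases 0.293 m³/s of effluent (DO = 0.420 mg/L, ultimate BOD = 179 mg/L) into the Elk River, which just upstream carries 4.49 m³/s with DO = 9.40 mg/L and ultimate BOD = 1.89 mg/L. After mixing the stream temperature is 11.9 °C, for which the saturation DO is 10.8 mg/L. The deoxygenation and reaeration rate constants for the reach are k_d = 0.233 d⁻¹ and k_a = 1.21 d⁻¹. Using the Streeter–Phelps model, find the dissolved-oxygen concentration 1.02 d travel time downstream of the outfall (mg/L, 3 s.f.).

DO ≈ 8.72 mg/L

Mixed DO = (4.49×9.40 + 0.293×0.420)/(4.49+0.293) = 42.33/4.783 = 8.850 mg/L.
Mixed L₀ = (4.49×1.89 + 0.293×179)/(4.783) = 60.93/4.783 = 12.74 mg/L.
Initial deficit D₀ = C_s − DO₀ = 10.8 − 8.850 = 1.950 mg/L.
D(1.02) = [0.233×12.74/(1.21−0.233)](e^(−0.233×1.02) − e^(−1.21×1.02)) + 1.950 e^(−1.21×1.02)
= 3.038 × (0.7885 − 0.2911) + 1.950 × 0.2911 = 2.079 mg/L.
DO = 10.8 − 2.079 = 8.721 mg/L.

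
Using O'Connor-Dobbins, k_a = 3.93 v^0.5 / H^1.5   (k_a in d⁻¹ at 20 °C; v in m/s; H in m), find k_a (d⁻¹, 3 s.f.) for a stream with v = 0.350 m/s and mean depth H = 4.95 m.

k_a ≈ 0.211 d⁻¹

k_a = 3.93 × 0.350^0.5 / 4.95^1.5 = 3.93 × 0.5916 / 11.01 = 0.2111 d⁻¹.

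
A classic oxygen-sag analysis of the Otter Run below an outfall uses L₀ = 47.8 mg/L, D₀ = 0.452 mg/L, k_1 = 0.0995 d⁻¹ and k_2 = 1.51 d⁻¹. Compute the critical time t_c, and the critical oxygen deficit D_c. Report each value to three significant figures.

t_c ≈ 1.83 d; D_c ≈ 2.63 mg/L

With k_2/k_1 = 15.18 and 1 − D₀(k_2−k_1)/(k_1 L₀) = 0.8660,
t_c = ln(15.18 × 0.8660) / (1.51 − 0.0995) = ln(13.14) / 1.411 = 2.576/1.411 = 1.826 d.
D_c = (k_1/k_2) L₀ e^(−k_1 t_c) = (0.0995/1.51) × 47.8 × e^(−0.0995×1.826) = 0.06589 × 47.8 × 0.8339 = 2.626 mg/L.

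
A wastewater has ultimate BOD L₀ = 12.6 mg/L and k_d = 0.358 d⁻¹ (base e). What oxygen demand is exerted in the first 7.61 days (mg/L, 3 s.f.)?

y_t = L₀(1 − e^(−k_d t)) = 12.6 × (1 − e^(−0.358×7.61))
= 12.6 × (1 − 0.06559) = 12.6 × 0.9344 = 11.77 mg/L.

y ≈ 11.8 mg/L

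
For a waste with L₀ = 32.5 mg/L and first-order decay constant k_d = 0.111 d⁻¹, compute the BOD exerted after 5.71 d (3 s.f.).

y ≈ 15.3 mg/L

y_t = L₀(1 − e^(−k_d t)) = 32.5 × (1 − e^(−0.111×5.71))
= 32.5 × (1 − 0.5306) = 32.5 × 0.4694 = 15.26 mg/L.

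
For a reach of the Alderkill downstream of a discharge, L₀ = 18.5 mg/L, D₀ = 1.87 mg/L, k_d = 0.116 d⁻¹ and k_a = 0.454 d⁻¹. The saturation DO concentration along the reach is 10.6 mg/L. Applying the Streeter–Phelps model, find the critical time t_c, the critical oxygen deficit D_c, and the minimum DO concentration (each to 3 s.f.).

With k_a/k_d = 3.914 and 1 − D₀(k_a−k_d)/(k_d L₀) = 0.7055,
t_c = ln(3.914 × 0.7055) / (0.454 − 0.116) = ln(2.761) / 0.3380 = 1.016/0.3380 = 3.005 d.
D_c = (k_d/k_a) L₀ e^(−k_d t_c) = (0.116/0.454) × 18.5 × e^(−0.116×3.005) = 0.2555 × 18.5 × 0.7057 = 3.336 mg/L.
Minimum DO = C_s − D_c = 10.6 − 3.336 = 7.264 mg/L.

t_c ≈ 3.00 d; D_c ≈ 3.34 mg/L; min DO ≈ 7.26 mg/L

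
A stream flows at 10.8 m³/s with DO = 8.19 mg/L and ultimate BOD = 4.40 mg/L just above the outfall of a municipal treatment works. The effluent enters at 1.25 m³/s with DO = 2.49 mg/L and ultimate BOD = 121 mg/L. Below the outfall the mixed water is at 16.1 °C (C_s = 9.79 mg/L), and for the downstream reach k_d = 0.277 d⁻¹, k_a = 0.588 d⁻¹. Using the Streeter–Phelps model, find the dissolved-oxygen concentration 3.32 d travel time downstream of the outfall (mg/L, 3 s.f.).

DO ≈ 5.71 mg/L

Mixed DO = (10.8×8.19 + 1.25×2.49)/(10.8+1.25) = 91.56/12.05 = 7.599 mg/L.
Mixed L₀ = (10.8×4.40 + 1.25×121)/(12.05) = 198.8/12.05 = 16.50 mg/L.
Initial deficit D₀ = C_s − DO₀ = 9.79 − 7.599 = 2.191 mg/L.
D(3.32) = [0.277×16.50/(0.588−0.277)](e^(−0.277×3.32) − e^(−0.588×3.32)) + 2.191 e^(−0.588×3.32)
= 14.69 × (0.3987 − 0.1420) + 2.191 × 0.1420 = 4.082 mg/L.
DO = 9.79 − 4.082 = 5.708 mg/L.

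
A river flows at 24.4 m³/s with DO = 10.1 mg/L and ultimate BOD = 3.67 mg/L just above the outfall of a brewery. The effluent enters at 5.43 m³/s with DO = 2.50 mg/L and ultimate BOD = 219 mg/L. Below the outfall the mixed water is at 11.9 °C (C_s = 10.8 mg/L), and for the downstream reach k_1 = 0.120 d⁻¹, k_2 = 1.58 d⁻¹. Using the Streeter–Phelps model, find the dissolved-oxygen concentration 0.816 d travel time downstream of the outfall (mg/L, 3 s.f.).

Mixed DO = (24.4×10.1 + 5.43×2.50)/(24.4+5.43) = 260.0/29.83 = 8.717 mg/L.
Mixed L₀ = (24.4×3.67 + 5.43×219)/(29.83) = 1279/29.83 = 42.87 mg/L.
Initial deficit D₀ = C_s − DO₀ = 10.8 − 8.717 = 2.083 mg/L.
D(0.816) = [0.120×42.87/(1.58−0.120)](e^(−0.120×0.816) − e^(−1.58×0.816)) + 2.083 e^(−1.58×0.816)
= 3.523 × (0.9067 − 0.2755) + 2.083 × 0.2755 = 2.798 mg/L.
DO = 10.8 − 2.798 = 8.002 mg/L.

DO ≈ 8.00 mg/L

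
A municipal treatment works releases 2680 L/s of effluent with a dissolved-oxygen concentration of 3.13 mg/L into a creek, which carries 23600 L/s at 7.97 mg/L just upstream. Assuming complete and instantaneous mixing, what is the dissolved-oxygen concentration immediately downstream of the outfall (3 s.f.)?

7.48 mg/L

Flow-weighted mixing: C = (Q_r C_r + Q_w C_w)/(Q_r + Q_w)
= (23600×7.97 + 2680×3.13)/(23600 + 2680) = 196500/26280 = 7.476 mg/L.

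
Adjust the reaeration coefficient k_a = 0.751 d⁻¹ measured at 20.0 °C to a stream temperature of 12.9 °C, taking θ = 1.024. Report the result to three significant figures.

k_a(T₂) = k_a(T₁) · θ^(T₂−T₁) = 0.751 × 1.024^(12.9−20.0)
= 0.751 × 1.024^-7.10 = 0.751 × 0.8450 = 0.6346 d⁻¹.

k_a ≈ 0.635 d⁻¹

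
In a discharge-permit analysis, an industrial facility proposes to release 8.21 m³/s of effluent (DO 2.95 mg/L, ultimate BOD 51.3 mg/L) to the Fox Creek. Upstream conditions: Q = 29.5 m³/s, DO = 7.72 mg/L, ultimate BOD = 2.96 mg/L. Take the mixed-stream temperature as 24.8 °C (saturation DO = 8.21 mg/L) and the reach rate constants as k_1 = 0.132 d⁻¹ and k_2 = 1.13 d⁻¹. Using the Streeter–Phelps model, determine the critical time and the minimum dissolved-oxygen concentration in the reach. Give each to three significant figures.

Mixed DO = (29.5×7.72 + 8.21×2.95)/(29.5+8.21) = 252.0/37.71 = 6.682 mg/L.
Mixed L₀ = (29.5×2.96 + 8.21×51.3)/(37.71) = 508.5/37.71 = 13.48 mg/L.
Initial deficit D₀ = C_s − DO₀ = 8.21 − 6.682 = 1.528 mg/L.
t_c = (1/0.9980) ln[(1.13/0.132)(1 − 1.528×0.9980/(0.132×13.48))] = 1.002 × ln(1.224) = 0.2025 d.
D_c = (0.132/1.13) × 13.48 × e^(−0.132×0.2025) = 0.1168 × 13.48 × 0.9736 = 1.534 mg/L.
Minimum DO = 8.21 − 1.534 = 6.676 mg/L.

t_c ≈ 0.203 d; minimum DO ≈ 6.68 mg/L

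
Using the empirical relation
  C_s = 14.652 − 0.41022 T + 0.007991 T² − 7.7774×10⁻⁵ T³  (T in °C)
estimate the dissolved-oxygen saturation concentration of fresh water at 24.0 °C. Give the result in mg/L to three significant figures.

C_s ≈ 8.33 mg/L

C_s = 14.652 − 0.41022×24.0 + 0.007991×24.0² − 7.7774×10⁻⁵×24.0³ = 8.334 mg/L.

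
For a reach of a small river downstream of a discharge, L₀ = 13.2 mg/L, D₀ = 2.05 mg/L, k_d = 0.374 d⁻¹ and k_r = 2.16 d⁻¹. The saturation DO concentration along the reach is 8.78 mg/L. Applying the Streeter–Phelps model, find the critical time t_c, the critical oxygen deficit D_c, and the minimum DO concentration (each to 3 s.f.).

t_c ≈ 0.224 d; D_c ≈ 2.10 mg/L; min DO ≈ 6.68 mg/L

t_c = [1/(k_r−k_d)] ln[(k_r/k_d)(1 − D₀(k_r−k_d)/(k_d L₀))]
= [1/(2.16−0.374)] ln[(2.16/0.374)(1 − 2.05×1.786/(0.374×13.2))]
= (1/1.786) ln[5.775 × 0.2584] = 0.5599 × ln(1.492) = 0.5599 × 0.4002 = 0.2241 d.
L(t_c) = L₀ e^(−k_d t_c) = 13.2 × 0.9196 = 12.14 mg/L, and at the critical point k_r D_c = k_d L, so D_c = (0.374/2.16) × 12.14 = 2.102 mg/L.
Minimum DO = C_s − D_c = 8.78 − 2.102 = 6.678 mg/L.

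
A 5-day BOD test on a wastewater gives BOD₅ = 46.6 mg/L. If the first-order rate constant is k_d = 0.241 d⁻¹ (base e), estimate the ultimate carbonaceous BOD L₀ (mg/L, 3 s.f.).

BOD₅ = L₀(1 − e^(−5k_d)) ⇒ L₀ = BOD₅ / (1 − e^(−5×0.241))
= 46.6 / (1 − 0.2997) = 46.6 / 0.7003 = 66.54 mg/L.

L₀ ≈ 66.5 mg/L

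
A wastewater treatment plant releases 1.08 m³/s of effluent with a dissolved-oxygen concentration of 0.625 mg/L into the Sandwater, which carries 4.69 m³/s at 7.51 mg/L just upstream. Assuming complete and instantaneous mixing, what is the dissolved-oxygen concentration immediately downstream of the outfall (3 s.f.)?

Flow-weighted mixing: C = (Q_r C_r + Q_w C_w)/(Q_r + Q_w)
= (4.69×7.51 + 1.08×0.625)/(4.69 + 1.08) = 35.90/5.770 = 6.221 mg/L.

6.22 mg/L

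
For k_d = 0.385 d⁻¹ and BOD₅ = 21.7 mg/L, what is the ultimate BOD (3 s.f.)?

BOD₅ = L₀(1 − e^(−5k_d)) ⇒ L₀ = BOD₅ / (1 − e^(−5×0.385))
= 21.7 / (1 − 0.1459) = 21.7 / 0.8541 = 25.41 mg/L.

L₀ ≈ 25.4 mg/L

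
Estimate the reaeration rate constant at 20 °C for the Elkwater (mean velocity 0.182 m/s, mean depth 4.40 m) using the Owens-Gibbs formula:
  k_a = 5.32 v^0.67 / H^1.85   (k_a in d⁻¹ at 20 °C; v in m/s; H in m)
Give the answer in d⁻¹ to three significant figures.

k_a = 5.32 × 0.182^0.67 / 4.40^1.85 = 5.32 × 0.3193 / 15.50 = 0.1096 d⁻¹.

k_a ≈ 0.110 d⁻¹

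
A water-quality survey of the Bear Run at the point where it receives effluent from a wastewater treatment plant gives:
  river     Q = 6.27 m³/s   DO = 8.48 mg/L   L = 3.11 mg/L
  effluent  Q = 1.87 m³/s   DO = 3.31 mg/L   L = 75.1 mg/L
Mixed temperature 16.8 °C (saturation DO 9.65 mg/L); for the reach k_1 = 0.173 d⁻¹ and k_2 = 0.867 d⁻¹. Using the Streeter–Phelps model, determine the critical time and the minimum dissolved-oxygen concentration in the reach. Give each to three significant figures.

t_c ≈ 1.38 d; minimum DO ≈ 6.56 mg/L

Mixed DO = (6.27×8.48 + 1.87×3.31)/(6.27+1.87) = 59.36/8.140 = 7.292 mg/L.
Mixed L₀ = (6.27×3.11 + 1.87×75.1)/(8.140) = 159.9/8.140 = 19.65 mg/L.
Initial deficit D₀ = C_s − DO₀ = 9.65 − 7.292 = 2.358 mg/L.
t_c = (1/0.6940) ln[(0.867/0.173)(1 − 2.358×0.6940/(0.173×19.65))] = 1.441 × ln(2.599) = 1.376 d.
D_c = (0.173/0.867) × 19.65 × e^(−0.173×1.376) = 0.1995 × 19.65 × 0.7881 = 3.090 mg/L.
Minimum DO = 9.65 − 3.090 = 6.560 mg/L.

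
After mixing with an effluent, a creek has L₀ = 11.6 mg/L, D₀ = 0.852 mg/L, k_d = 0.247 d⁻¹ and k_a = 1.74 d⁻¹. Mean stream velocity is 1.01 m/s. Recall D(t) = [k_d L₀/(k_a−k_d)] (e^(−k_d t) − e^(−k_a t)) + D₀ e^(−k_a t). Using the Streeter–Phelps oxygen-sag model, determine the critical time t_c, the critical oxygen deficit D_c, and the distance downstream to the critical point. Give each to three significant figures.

t_c ≈ 0.914 d; D_c ≈ 1.31 mg/L; x_c ≈ 79.8 km

t_c = [1/(k_a−k_d)] ln[(k_a/k_d)(1 − D₀(k_a−k_d)/(k_d L₀))]
= [1/(1.74−0.247)] ln[(1.74/0.247)(1 − 0.852×1.493/(0.247×11.6))]
= (1/1.493) ln[7.045 × 0.5560] = 0.6698 × ln(3.917) = 0.6698 × 1.365 = 0.9145 d.
L(t_c) = L₀ e^(−k_d t_c) = 11.6 × 0.7978 = 9.255 mg/L, and at the critical point k_a D_c = k_d L, so D_c = (0.247/1.74) × 9.255 = 1.314 mg/L.
x_c = v t_c = 1.01 m/s × 0.9145 d × 86400 s/d = 79800 m ≈ 79.8 km.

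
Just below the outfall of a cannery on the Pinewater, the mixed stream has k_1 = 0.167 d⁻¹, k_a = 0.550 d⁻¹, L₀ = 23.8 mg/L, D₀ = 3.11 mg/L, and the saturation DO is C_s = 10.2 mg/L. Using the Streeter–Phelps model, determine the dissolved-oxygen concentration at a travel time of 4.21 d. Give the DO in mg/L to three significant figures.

k_1 L₀/(k_a−k_1) = 0.167×23.8/(0.550−0.167) = 3.975/0.3830 = 10.38 mg/L.
e^(−k_1 t) = e^(−0.167×4.210) = 0.4951; e^(−k_a t) = e^(−0.550×4.210) = 0.09872.
D = 10.38 × (0.4951 − 0.09872) + 3.11 × 0.09872 = 4.113 + 0.3070 = 4.420 mg/L.
DO = C_s − D = 10.2 − 4.420 = 5.780 mg/L.

DO ≈ 5.78 mg/L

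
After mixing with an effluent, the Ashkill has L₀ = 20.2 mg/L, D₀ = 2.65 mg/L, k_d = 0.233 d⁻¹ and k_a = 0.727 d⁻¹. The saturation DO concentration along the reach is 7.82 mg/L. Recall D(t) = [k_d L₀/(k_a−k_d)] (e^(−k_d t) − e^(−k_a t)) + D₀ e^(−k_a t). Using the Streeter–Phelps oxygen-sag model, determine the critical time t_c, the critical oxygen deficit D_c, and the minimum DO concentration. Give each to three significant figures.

t_c ≈ 1.64 d; D_c ≈ 4.41 mg/L; min DO ≈ 3.41 mg/L

t_c = [1/(k_a−k_d)] ln[(k_a/k_d)(1 − D₀(k_a−k_d)/(k_d L₀))]
= [1/(0.727−0.233)] ln[(0.727/0.233)(1 − 2.65×0.4940/(0.233×20.2))]
= (1/0.4940) ln[3.120 × 0.7219] = 2.024 × ln(2.252) = 2.024 × 0.8120 = 1.644 d.
D_c = (k_d/k_a) L₀ e^(−k_d t_c) = (0.233/0.727) × 20.2 × e^(−0.233×1.644) = 0.3205 × 20.2 × 0.6818 = 4.414 mg/L.
Minimum DO = C_s − D_c = 7.82 − 4.414 = 3.406 mg/L.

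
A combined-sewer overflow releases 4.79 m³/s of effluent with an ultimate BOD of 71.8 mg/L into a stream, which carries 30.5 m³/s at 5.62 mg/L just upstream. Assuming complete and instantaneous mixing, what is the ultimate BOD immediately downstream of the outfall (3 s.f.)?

Flow-weighted mixing: C = (Q_r C_r + Q_w C_w)/(Q_r + Q_w)
= (30.5×5.62 + 4.79×71.8)/(30.5 + 4.79) = 515.3/35.29 = 14.60 mg/L.

14.6 mg/L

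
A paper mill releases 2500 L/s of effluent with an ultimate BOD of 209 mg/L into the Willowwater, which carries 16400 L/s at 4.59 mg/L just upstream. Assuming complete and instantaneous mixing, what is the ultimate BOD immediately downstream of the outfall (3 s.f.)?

Flow-weighted mixing: C = (Q_r C_r + Q_w C_w)/(Q_r + Q_w)
= (16400×4.59 + 2500×209)/(16400 + 2500) = 597800/18900 = 31.63 mg/L.

31.6 mg/L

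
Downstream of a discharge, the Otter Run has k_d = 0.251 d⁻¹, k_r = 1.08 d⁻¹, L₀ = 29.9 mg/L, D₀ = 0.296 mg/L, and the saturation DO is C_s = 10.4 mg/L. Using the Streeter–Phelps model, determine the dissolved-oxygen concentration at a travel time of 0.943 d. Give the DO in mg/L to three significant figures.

DO ≈ 6.42 mg/L

k_d L₀/(k_r−k_d) = 0.251×29.9/(1.08−0.251) = 7.505/0.8290 = 9.053 mg/L.
e^(−k_d t) = e^(−0.251×0.9430) = 0.7892; e^(−k_r t) = e^(−1.08×0.9430) = 0.3612.
D = 9.053 × (0.7892 − 0.3612) + 0.296 × 0.3612 = 3.875 + 0.1069 = 3.982 mg/L.
DO = C_s − D = 10.4 − 3.982 = 6.418 mg/L.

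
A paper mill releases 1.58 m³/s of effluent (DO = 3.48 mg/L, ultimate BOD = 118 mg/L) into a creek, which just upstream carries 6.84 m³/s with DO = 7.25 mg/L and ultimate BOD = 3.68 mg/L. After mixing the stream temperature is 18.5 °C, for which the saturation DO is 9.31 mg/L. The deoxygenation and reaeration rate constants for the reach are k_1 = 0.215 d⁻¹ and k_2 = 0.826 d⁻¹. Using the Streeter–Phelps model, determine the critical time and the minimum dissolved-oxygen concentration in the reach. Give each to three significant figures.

t_c ≈ 1.59 d; minimum DO ≈ 4.66 mg/L

Mixed DO = (6.84×7.25 + 1.58×3.48)/(6.84+1.58) = 55.09/8.420 = 6.543 mg/L.
Mixed L₀ = (6.84×3.68 + 1.58×118)/(8.420) = 211.6/8.420 = 25.13 mg/L.
Initial deficit D₀ = C_s − DO₀ = 9.31 − 6.543 = 2.767 mg/L.
t_c = (1/0.6110) ln[(0.826/0.215)(1 − 2.767×0.6110/(0.215×25.13))] = 1.637 × ln(2.640) = 1.589 d.
D_c = (0.215/0.826) × 25.13 × e^(−0.215×1.589) = 0.2603 × 25.13 × 0.7107 = 4.649 mg/L.
Minimum DO = 9.31 − 4.649 = 4.661 mg/L.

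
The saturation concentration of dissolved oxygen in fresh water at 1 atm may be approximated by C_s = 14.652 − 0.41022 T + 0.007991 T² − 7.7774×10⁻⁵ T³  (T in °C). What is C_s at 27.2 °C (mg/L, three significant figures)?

C_s = 14.652 − 0.41022×27.2 + 0.007991×27.2² − 7.7774×10⁻⁵×27.2³ = 7.841 mg/L.

C_s ≈ 7.84 mg/L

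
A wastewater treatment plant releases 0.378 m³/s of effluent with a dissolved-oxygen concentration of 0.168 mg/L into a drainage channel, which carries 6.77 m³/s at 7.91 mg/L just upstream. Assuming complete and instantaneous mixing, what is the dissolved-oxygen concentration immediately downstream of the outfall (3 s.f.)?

Flow-weighted mixing: C = (Q_r C_r + Q_w C_w)/(Q_r + Q_w)
= (6.77×7.91 + 0.378×0.168)/(6.77 + 0.378) = 53.61/7.148 = 7.501 mg/L.

7.50 mg/L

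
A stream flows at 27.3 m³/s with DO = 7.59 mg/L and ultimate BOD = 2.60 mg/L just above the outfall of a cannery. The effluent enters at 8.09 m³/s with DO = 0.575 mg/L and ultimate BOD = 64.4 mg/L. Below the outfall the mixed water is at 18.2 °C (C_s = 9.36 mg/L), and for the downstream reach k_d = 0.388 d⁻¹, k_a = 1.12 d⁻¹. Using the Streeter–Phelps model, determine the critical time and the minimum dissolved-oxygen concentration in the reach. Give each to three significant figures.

t_c ≈ 0.794 d; minimum DO ≈ 5.10 mg/L

Mixed DO = (27.3×7.59 + 8.09×0.575)/(27.3+8.09) = 211.9/35.39 = 5.986 mg/L.
Mixed L₀ = (27.3×2.60 + 8.09×64.4)/(35.39) = 592.0/35.39 = 16.73 mg/L.
Initial deficit D₀ = C_s − DO₀ = 9.36 − 5.986 = 3.374 mg/L.
t_c = (1/0.7320) ln[(1.12/0.388)(1 − 3.374×0.7320/(0.388×16.73))] = 1.366 × ln(1.788) = 0.7940 d.
D_c = (0.388/1.12) × 16.73 × e^(−0.388×0.7940) = 0.3464 × 16.73 × 0.7348 = 4.258 mg/L.
Minimum DO = 9.36 − 4.258 = 5.102 mg/L.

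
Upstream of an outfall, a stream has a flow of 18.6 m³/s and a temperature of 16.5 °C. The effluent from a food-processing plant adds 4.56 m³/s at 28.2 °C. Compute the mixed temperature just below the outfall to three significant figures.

18.8 °C

Flow-weighted mixing: C = (Q_r C_r + Q_w C_w)/(Q_r + Q_w)
= (18.6×16.5 + 4.56×28.2)/(18.6 + 4.56) = 435.5/23.16 = 18.80 °C.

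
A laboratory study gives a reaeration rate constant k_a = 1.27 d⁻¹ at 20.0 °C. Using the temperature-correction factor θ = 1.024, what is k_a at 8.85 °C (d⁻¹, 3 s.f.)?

k_a ≈ 0.975 d⁻¹

k_a(T₂) = k_a(T₁) · θ^(T₂−T₁) = 1.27 × 1.024^(8.85−20.0)
= 1.27 × 1.024^-11.2 = 1.27 × 0.7676 = 0.9749 d⁻¹.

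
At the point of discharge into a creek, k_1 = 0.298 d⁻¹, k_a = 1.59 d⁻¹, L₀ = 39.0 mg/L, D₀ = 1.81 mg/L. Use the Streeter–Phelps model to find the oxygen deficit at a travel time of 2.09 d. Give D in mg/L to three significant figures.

k_1 L₀/(k_a−k_1) = 0.298×39.0/(1.59−0.298) = 11.62/1.292 = 8.995 mg/L.
e^(−k_1 t) = e^(−0.298×2.090) = 0.5364; e^(−k_a t) = e^(−1.59×2.090) = 0.03604.
D = 8.995 × (0.5364 − 0.03604) + 1.81 × 0.03604 = 4.501 + 0.06523 = 4.566 mg/L.

D ≈ 4.57 mg/L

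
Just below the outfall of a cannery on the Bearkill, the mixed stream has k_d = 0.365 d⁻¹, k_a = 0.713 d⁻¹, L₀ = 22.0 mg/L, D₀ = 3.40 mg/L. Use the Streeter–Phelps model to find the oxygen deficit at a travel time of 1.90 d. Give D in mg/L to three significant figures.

k_d L₀/(k_a−k_d) = 0.365×22.0/(0.713−0.365) = 8.030/0.3480 = 23.07 mg/L.
e^(−k_d t) = e^(−0.365×1.900) = 0.4998; e^(−k_a t) = e^(−0.713×1.900) = 0.2580.
D = 23.07 × (0.4998 − 0.2580) + 3.40 × 0.2580 = 5.579 + 0.8773 = 6.457 mg/L.

D ≈ 6.46 mg/L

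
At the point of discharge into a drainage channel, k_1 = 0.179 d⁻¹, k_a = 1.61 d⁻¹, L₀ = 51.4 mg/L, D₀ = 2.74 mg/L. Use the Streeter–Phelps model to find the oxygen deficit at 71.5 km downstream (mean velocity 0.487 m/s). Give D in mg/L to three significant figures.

Travel time t = x/v = 71.5 km / (0.487 m/s) = 71500 m / 0.487 m/s = 146800 s = 1.699 d.
k_1 L₀/(k_a−k_1) = 0.179×51.4/(1.61−0.179) = 9.201/1.431 = 6.429 mg/L.
e^(−k_1 t) = e^(−0.179×1.699) = 0.7377; e^(−k_a t) = e^(−1.61×1.699) = 0.06484.
D = 6.429 × (0.7377 − 0.06484) + 2.74 × 0.06484 = 4.326 + 0.1777 = 4.504 mg/L.

D ≈ 4.50 mg/L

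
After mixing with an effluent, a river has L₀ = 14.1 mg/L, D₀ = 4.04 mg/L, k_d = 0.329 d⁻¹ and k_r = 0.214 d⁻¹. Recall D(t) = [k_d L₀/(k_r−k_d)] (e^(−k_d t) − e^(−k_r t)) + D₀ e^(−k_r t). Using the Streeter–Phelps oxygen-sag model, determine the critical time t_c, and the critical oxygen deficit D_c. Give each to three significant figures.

With k_r/k_d = 0.6505 and 1 − D₀(k_r−k_d)/(k_d L₀) = 1.100,
t_c = ln(0.6505 × 1.100) / (0.214 − 0.329) = ln(0.7156) / -0.1150 = -0.3346/-0.1150 = 2.910 d.
L(t_c) = L₀ e^(−k_d t_c) = 14.1 × 0.3839 = 5.413 mg/L, and at the critical point k_r D_c = k_d L, so D_c = (0.329/0.214) × 5.413 = 8.322 mg/L.

t_c ≈ 2.91 d; D_c ≈ 8.32 mg/L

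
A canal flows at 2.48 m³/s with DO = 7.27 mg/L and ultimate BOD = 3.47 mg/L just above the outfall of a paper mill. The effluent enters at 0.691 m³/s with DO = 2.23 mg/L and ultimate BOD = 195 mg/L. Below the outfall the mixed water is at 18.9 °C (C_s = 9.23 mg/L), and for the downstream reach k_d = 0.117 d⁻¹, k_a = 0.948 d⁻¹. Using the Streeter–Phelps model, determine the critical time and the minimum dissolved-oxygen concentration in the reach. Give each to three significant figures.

t_c ≈ 1.73 d; minimum DO ≈ 4.67 mg/L

Mixed DO = (2.48×7.27 + 0.691×2.23)/(2.48+0.691) = 19.57/3.171 = 6.172 mg/L.
Mixed L₀ = (2.48×3.47 + 0.691×195)/(3.171) = 143.4/3.171 = 45.21 mg/L.
Initial deficit D₀ = C_s − DO₀ = 9.23 − 6.172 = 3.058 mg/L.
t_c = (1/0.8310) ln[(0.948/0.117)(1 − 3.058×0.8310/(0.117×45.21))] = 1.203 × ln(4.209) = 1.730 d.
D_c = (0.117/0.948) × 45.21 × e^(−0.117×1.730) = 0.1234 × 45.21 × 0.8168 = 4.557 mg/L.
Minimum DO = 9.23 − 4.557 = 4.673 mg/L.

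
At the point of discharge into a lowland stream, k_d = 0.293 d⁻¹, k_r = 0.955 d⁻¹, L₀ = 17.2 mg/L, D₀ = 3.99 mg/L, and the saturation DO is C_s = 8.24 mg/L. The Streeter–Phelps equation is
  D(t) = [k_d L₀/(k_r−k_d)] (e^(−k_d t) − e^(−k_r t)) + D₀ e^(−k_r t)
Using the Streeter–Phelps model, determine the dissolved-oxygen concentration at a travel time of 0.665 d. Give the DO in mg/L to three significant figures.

DO ≈ 3.89 mg/L

k_d L₀/(k_r−k_d) = 0.293×17.2/(0.955−0.293) = 5.040/0.6620 = 7.613 mg/L.
e^(−k_d t) = e^(−0.293×0.6650) = 0.8230; e^(−k_r t) = e^(−0.955×0.6650) = 0.5299.
D = 7.613 × (0.8230 − 0.5299) + 3.99 × 0.5299 = 2.231 + 2.114 = 4.345 mg/L.
DO = C_s − D = 8.24 − 4.345 = 3.895 mg/L.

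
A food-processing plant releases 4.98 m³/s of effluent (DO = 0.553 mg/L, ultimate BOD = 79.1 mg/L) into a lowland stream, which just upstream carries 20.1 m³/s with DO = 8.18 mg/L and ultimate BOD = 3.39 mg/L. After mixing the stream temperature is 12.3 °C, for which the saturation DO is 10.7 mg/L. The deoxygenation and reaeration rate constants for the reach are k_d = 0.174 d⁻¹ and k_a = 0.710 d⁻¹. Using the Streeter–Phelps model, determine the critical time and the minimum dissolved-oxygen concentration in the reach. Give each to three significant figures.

t_c ≈ 0.529 d; minimum DO ≈ 6.58 mg/L

Mixed DO = (20.1×8.18 + 4.98×0.553)/(20.1+4.98) = 167.2/25.08 = 6.666 mg/L.
Mixed L₀ = (20.1×3.39 + 4.98×79.1)/(25.08) = 462.1/25.08 = 18.42 mg/L.
Initial deficit D₀ = C_s − DO₀ = 10.7 − 6.666 = 4.034 mg/L.
t_c = (1/0.5360) ln[(0.710/0.174)(1 − 4.034×0.5360/(0.174×18.42))] = 1.866 × ln(1.328) = 0.5291 d.
D_c = (0.174/0.710) × 18.42 × e^(−0.174×0.5291) = 0.2451 × 18.42 × 0.9121 = 4.118 mg/L.
Minimum DO = 10.7 − 4.118 = 6.582 mg/L.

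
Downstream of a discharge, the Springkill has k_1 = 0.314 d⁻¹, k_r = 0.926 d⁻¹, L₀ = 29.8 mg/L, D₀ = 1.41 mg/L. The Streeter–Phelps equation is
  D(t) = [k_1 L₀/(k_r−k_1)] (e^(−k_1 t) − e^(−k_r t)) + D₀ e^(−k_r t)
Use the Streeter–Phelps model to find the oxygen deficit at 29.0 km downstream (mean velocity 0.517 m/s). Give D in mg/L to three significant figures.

D ≈ 4.86 mg/L

Travel time t = x/v = 29.0 km / (0.517 m/s) = 29000 m / 0.517 m/s = 56090 s = 0.6492 d.
k_1 L₀/(k_r−k_1) = 0.314×29.8/(0.926−0.314) = 9.357/0.6120 = 15.29 mg/L.
e^(−k_1 t) = e^(−0.314×0.6492) = 0.8156; e^(−k_r t) = e^(−0.926×0.6492) = 0.5482.
D = 15.29 × (0.8156 − 0.5482) + 1.41 × 0.5482 = 4.089 + 0.7729 = 4.862 mg/L.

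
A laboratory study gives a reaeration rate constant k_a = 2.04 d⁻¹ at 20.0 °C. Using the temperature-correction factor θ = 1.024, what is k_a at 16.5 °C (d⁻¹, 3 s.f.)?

k_a(T₂) = k_a(T₁) · θ^(T₂−T₁) = 2.04 × 1.024^(16.5−20.0)
= 2.04 × 1.024^-3.50 = 2.04 × 0.9203 = 1.878 d⁻¹.

k_a ≈ 1.88 d⁻¹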